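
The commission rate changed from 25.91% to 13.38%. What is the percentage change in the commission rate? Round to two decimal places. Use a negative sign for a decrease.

-48.36%

The change is 13.38 − 25.91 = -12.53 percentage points.
Relative to the original 25.91%, that is -12.53 ÷ 25.91 ≈ -48.36%.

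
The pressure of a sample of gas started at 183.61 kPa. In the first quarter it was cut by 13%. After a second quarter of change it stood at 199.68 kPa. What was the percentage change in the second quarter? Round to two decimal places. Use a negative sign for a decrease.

25.00%

After the first quarter: 183.61 × 0.87 = 159.7407.
Second-quarter multiplier: 199.68 ÷ 159.7407 ≈ 1.250026.
That is a change of 25.00%.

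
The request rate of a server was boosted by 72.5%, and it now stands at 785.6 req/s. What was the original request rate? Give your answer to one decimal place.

The overall multiplier applied was 1.725.
So the original request rate was 785.6 ÷ 1.725 ≈ 455.4 req/s.

455.4 req/s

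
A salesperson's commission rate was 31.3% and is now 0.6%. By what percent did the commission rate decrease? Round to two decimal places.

98.08%

The change is 0.6 − 31.3 = -30.7 percentage points.
Relative to the original 31.3%, that is -30.7 ÷ 31.3 ≈ -98.08%.
So the commission rate fell by 98.08%.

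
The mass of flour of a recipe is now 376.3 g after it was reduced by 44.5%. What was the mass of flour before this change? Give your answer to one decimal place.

678.0 g

The overall multiplier applied was 0.555.
So the original mass of flour was 376.3 ÷ 0.555 ≈ 678.0 g.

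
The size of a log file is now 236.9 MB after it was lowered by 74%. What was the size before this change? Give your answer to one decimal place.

The overall multiplier applied was 0.26.
So the original size was 236.9 ÷ 0.26 ≈ 911.2 MB.

911.2 MB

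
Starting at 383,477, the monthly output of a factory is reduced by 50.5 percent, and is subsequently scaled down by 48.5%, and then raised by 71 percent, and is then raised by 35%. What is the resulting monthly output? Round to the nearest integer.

Each change multiplies by a factor: 0.495 × 0.515 × 1.71 × 1.35 = 0.5884943625.
383,477 × 0.5884943625 = 225674.0526484125 ≈ 225,674.

225,674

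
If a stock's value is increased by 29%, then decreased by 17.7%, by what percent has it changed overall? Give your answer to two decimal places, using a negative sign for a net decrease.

6.17%

A 29% increase multiplies by 1.29.
Then a 17.7% decrease: 1.29 × 0.823 = 1.06167.
Overall factor 1.06167, i.e. 6.17%.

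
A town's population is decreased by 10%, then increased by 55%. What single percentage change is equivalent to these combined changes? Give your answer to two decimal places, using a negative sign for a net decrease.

39.50%

The combined multiplier is 0.9 × 1.55 = 1.395.
That corresponds to an increase of 39.50%.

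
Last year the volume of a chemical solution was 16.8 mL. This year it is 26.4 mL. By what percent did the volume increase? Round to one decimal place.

57.1%

Change: 26.4 − 16.8 = 9.6.
Relative to the original: 9.6 ÷ 16.8 ≈ 57.1%.
So the volume increased by 57.1%.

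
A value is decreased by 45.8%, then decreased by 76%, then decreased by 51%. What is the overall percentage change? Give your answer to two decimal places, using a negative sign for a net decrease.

A 45.8% decrease multiplies by 0.542.
Then a 76% decrease: 0.542 × 0.24 = 0.13008.
Then a 51% decrease: 0.13008 × 0.49 = 0.0637392.
Overall factor 0.0637392, i.e. -93.63%.

-93.63%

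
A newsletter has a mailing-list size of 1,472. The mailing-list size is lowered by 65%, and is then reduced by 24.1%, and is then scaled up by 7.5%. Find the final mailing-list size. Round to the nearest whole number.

65% decrease: 1,472 × 0.35 = 515.2.
24.1% decrease: 515.2 × 0.759 = 391.0368.
7.5% increase: 391.0368 × 1.075 = 420.36456 ≈ 420.

420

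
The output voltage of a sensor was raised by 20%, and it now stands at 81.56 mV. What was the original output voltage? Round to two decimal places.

67.97 mV

The overall multiplier applied was 1.2.
So the original output voltage was 81.56 ÷ 1.2 ≈ 67.97 mV.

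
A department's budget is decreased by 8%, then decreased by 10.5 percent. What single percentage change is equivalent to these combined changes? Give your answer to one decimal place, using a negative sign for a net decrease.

-17.7%

The combined multiplier is 0.92 × 0.895 = 0.8234.
That corresponds to a decrease of 17.7%.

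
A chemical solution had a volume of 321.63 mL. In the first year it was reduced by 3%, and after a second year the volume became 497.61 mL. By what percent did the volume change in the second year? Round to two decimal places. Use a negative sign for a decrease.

59.50%

After the first year: 321.63 × 0.97 = 311.9811.
Second-year multiplier: 497.61 ÷ 311.9811 ≈ 1.595.
That is a change of 59.50%.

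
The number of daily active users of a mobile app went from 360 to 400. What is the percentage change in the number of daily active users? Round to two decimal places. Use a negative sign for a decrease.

Change: 400 − 360 = 40.
Relative to the original: 40 ÷ 360 ≈ 11.11%.

11.11%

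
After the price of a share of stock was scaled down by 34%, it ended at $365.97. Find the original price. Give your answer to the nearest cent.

The overall multiplier applied was 0.66.
So the original price was $365.97 ÷ 0.66 = $554.50.

$554.50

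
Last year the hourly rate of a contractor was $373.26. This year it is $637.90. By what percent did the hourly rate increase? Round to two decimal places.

70.90%

Change: $637.90 − $373.26 = $264.64.
Relative to the original: $264.64 ÷ $373.26 ≈ 70.90%.
So the hourly rate increased by 70.90%.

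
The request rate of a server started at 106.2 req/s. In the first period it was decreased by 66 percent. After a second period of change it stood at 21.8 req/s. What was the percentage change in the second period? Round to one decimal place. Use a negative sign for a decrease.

-39.6%

After the first period: 106.2 × 0.34 = 36.108.
Second-period multiplier: 21.8 ÷ 36.108 ≈ 0.60374.
That is a change of -39.6%.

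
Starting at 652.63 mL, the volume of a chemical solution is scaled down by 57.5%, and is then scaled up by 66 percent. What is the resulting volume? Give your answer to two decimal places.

460.43 mL

57.5% decrease: 652.63 × 0.425 = 277.36775.
After the 66% increase: 277.36775 × 1.66 = 460.430465 ≈ 460.43.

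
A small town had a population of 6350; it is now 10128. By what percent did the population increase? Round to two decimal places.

59.50%

Change: 10128 − 6350 = 3778.
Relative to the original: 3778 ÷ 6350 ≈ 59.50%.
So the population increased by 59.50%.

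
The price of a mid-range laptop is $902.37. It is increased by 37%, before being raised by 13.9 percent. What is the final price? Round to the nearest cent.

$1408.09

37% increase: $902.37 × 1.37 = $1236.2469.
Apply the 13.9% increase: $1236.2469 × 1.139 = $1408.0852191 ≈ $1408.09.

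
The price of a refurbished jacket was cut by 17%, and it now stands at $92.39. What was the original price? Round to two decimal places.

$111.31

The overall multiplier applied was 0.83.
So the original price was $92.39 ÷ 0.83 ≈ $111.31.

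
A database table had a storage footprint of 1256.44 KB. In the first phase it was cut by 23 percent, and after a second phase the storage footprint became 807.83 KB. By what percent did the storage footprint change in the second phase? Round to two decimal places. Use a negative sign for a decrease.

-16.50%

After the first phase: 1256.44 × 0.77 = 967.4588.
Second-phase multiplier: 807.83 ÷ 967.4588 ≈ 0.835002.
That is a change of -16.50%.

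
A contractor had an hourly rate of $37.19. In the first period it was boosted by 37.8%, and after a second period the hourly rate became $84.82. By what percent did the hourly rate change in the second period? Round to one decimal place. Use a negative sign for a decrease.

After the first period: $37.19 × 1.378 = $51.24782.
Second-period multiplier: $84.82 ÷ $51.24782 ≈ 1.65509.
That is a change of 65.5%.

65.5%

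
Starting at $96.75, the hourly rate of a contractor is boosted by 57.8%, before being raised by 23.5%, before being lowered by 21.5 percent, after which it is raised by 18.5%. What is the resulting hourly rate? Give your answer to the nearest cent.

Each change multiplies by a factor: 1.578 × 1.235 × 0.785 × 1.185 = 1.81285038675.
$96.75 × 1.81285038675 = $175.3932749180625 ≈ $175.39.

$175.39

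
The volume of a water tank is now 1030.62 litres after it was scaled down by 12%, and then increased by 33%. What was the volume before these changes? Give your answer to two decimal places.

The overall multiplier applied was 0.88 × 1.33 = 1.1704.
So the original volume was 1030.62 ÷ 1.1704 ≈ 880.57 litres.

880.57 litres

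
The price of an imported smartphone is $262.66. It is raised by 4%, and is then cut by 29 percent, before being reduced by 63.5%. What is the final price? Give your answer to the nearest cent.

Each change multiplies by a factor: 1.04 × 0.71 × 0.365 = 0.269516.
$262.66 × 0.269516 = $70.79107256 ≈ $70.79.

$70.79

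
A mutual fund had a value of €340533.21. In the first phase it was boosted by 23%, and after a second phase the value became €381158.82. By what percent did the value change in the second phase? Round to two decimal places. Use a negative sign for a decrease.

-9.00%

After the first phase: €340533.21 × 1.23 = €418855.8483.
Second-phase multiplier: €381158.82 ÷ €418855.8483 ≈ 0.91.
That is a change of -9.00%.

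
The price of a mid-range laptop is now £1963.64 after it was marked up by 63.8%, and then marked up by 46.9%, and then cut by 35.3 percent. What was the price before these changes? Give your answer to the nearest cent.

£1261.31

The overall multiplier applied was 1.638 × 1.469 × 0.647 = 1.556825634.
So the original price was £1963.64 ÷ 1.556825634 ≈ £1261.31.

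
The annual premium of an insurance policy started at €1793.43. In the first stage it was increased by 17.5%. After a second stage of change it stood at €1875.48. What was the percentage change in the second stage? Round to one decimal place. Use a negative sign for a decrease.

After the first stage: €1793.43 × 1.175 = €2107.28025.
Second-stage multiplier: €1875.48 ÷ €2107.28025 ≈ 0.89.
That is a change of -11.0%.

-11.0%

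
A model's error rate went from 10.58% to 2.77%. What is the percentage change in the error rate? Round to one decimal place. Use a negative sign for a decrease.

-73.8%

The change is 2.77 − 10.58 = -7.81 percentage points.
Relative to the original 10.58%, that is -7.81 ÷ 10.58 ≈ -73.8%.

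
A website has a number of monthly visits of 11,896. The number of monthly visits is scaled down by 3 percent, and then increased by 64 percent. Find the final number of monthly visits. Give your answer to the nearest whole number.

Each change multiplies by a factor: 0.97 × 1.64 = 1.5908.
11,896 × 1.5908 = 18924.1568 ≈ 18,924.

18,924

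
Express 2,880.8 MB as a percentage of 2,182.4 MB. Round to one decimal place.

132.0%

2,880.8 MB ÷ 2,182.4 MB ≈ 132.0%.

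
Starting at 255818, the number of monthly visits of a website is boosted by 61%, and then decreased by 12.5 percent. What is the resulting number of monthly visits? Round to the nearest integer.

360384

Each change multiplies by a factor: 1.61 × 0.875 = 1.40875.
255818 × 1.40875 = 360383.6075 ≈ 360384.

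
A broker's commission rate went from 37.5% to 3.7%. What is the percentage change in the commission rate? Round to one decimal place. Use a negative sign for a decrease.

The change is 3.7 − 37.5 = -33.8 percentage points.
Relative to the original 37.5%, that is -33.8 ÷ 37.5 ≈ -90.1%.

-90.1%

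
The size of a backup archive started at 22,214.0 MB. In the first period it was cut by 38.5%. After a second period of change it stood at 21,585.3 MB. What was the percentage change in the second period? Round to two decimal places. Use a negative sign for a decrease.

After the first period: 22,214.0 × 0.615 = 13661.61.
Second-period multiplier: 21,585.3 ÷ 13661.61 ≈ 1.579997.
That is a change of 58.00%.

58.00%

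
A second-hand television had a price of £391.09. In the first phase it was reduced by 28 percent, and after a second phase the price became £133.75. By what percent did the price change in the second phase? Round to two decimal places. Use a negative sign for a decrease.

-52.50%

After the first phase: £391.09 × 0.72 = £281.5848.
Second-phase multiplier: £133.75 ÷ £281.5848 ≈ 0.47499.
That is a change of -52.50%.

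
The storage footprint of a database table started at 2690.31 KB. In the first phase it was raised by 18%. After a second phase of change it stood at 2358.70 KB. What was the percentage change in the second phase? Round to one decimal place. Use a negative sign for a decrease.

-25.7%

After the first phase: 2690.31 × 1.18 = 3174.5658.
Second-phase multiplier: 2358.70 ÷ 3174.5658 ≈ 0.743.
That is a change of -25.7%.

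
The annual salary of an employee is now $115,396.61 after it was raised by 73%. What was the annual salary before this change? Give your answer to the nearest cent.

The overall multiplier applied was 1.73.
So the original annual salary was $115,396.61 ÷ 1.73 ≈ $66,703.24.

$66,703.24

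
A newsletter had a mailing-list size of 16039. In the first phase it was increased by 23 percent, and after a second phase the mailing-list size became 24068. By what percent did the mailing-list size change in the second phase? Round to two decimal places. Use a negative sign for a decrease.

22.00%

After the first phase: 16039 × 1.23 = 19727.97.
Second-phase multiplier: 24068 ÷ 19727.97 ≈ 1.219994.
That is a change of 22.00%.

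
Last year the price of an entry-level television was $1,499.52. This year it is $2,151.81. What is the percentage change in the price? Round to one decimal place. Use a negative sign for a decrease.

Change: $2,151.81 − $1,499.52 = $652.29.
Relative to the original: $652.29 ÷ $1,499.52 ≈ 43.5%.

43.5%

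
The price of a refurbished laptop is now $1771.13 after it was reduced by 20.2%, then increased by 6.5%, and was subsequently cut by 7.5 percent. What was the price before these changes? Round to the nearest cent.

The overall multiplier applied was 0.798 × 1.065 × 0.925 = 0.78612975.
So the original price was $1771.13 ÷ 0.78612975 ≈ $2252.97.

$2252.97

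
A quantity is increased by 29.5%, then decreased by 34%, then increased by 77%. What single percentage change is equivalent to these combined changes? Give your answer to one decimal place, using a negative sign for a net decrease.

51.3%

The combined multiplier is 1.295 × 0.66 × 1.77 = 1.512819.
That corresponds to an increase of 51.3%.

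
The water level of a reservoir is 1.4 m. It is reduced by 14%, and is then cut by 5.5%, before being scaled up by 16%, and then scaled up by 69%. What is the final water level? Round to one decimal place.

Each change multiplies by a factor: 0.86 × 0.945 × 1.16 × 1.69 = 1.59321708.
1.4 × 1.59321708 = 2.230503912 ≈ 2.2.

2.2 m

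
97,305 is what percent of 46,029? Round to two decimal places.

97,305 ÷ 46,029 ≈ 211.40%.

211.40%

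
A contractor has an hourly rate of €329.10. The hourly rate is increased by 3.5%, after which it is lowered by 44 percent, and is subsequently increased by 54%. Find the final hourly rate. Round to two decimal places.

€293.75

Apply the 3.5% increase: €329.10 × 1.035 = €340.6185.
After the 44% decrease: €340.6185 × 0.56 = €190.74636.
After the 54% increase: €190.74636 × 1.54 = €293.7493944 ≈ €293.75.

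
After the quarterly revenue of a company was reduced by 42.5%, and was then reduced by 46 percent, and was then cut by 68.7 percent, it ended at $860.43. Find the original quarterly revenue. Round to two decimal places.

$8,853.39

The overall multiplier applied was 0.575 × 0.54 × 0.313 = 0.0971865.
So the original quarterly revenue was $860.43 ÷ 0.0971865 ≈ $8,853.39.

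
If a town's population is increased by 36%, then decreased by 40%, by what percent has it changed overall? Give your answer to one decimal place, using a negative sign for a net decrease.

-18.4%

The combined multiplier is 1.36 × 0.6 = 0.816.
That corresponds to a decrease of 18.4%.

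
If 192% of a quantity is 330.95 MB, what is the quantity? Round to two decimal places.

330.95 MB ÷ 1.92 ≈ 172.37 MB.

172.37 MB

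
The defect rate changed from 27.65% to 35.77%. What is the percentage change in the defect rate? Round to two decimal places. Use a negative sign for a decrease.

The change is 35.77 − 27.65 = 8.12 percentage points.
Relative to the original 27.65%, that is 8.12 ÷ 27.65 ≈ 29.37%.

29.37%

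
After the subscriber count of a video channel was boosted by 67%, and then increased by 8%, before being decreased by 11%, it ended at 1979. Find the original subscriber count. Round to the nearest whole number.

The overall multiplier applied was 1.67 × 1.08 × 0.89 = 1.605204.
So the original subscriber count was 1979 ÷ 1.605204 ≈ 1233.

1233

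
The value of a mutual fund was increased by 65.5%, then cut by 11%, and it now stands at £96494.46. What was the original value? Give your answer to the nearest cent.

£65511.02

Undoing the 11% decrease: £96494.46 ÷ 0.89 ≈ £108420.741573.
Undoing the 65.5% increase: £108420.741573 ÷ 1.655 ≈ £65511.02.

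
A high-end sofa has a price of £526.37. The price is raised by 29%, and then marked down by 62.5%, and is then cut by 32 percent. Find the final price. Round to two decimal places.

£173.15

Apply the 29% increase: £526.37 × 1.29 = £679.0173.
After the 62.5% decrease: £679.0173 × 0.375 = £254.6314875.
32% decrease: £254.6314875 × 0.68 = £173.1494115 ≈ £173.15.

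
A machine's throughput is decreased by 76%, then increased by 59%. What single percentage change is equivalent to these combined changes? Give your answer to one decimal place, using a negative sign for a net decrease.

-61.8%

A 76% decrease multiplies by 0.24.
Then a 59% increase: 0.24 × 1.59 = 0.3816.
Overall factor 0.3816, i.e. -61.8%.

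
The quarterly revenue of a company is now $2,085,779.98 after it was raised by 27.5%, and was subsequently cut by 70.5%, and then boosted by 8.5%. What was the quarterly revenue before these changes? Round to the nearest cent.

Undoing the 8.5% increase: $2,085,779.98 ÷ 1.085 ≈ $1922377.861751.
Undoing the 70.5% decrease: $1922377.861751 ÷ 0.295 ≈ $6516535.12458.
Undoing the 27.5% increase: $6516535.12458 ÷ 1.275 ≈ $5,111,007.94.

$5,111,007.94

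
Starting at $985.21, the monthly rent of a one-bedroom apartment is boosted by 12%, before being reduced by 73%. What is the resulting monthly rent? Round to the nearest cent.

$297.93

After the 12% increase: $985.21 × 1.12 = $1103.4352.
73% decrease: $1103.4352 × 0.27 = $297.927504 ≈ $297.93.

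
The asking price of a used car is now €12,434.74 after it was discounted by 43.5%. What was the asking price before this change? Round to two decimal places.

The overall multiplier applied was 0.565.
So the original asking price was €12,434.74 ÷ 0.565 ≈ €22,008.39.

€22,008.39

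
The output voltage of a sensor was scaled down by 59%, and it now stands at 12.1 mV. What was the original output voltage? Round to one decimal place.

29.5 mV

The overall multiplier applied was 0.41.
So the original output voltage was 12.1 ÷ 0.41 ≈ 29.5 mV.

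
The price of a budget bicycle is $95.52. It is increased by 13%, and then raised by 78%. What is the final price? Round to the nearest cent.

$192.13

After the 13% increase: $95.52 × 1.13 = $107.9376.
78% increase: $107.9376 × 1.78 = $192.128928 ≈ $192.13.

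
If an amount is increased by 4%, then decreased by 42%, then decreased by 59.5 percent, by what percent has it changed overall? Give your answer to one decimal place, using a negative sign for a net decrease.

-75.6%

A 4% increase multiplies by 1.04.
Then a 42% decrease: 1.04 × 0.58 = 0.6032.
Then a 59.5% decrease: 0.6032 × 0.405 = 0.244296.
Overall factor 0.244296, i.e. -75.6%.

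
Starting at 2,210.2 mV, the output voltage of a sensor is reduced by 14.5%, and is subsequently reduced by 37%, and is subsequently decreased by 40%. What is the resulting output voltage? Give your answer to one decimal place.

714.3 mV

After the 14.5% decrease: 2,210.2 × 0.855 = 1889.721.
37% decrease: 1889.721 × 0.63 = 1190.52423.
Apply the 40% decrease: 1190.52423 × 0.6 = 714.314538 ≈ 714.3.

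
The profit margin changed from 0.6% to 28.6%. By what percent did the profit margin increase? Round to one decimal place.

The change is 28.6 − 0.6 = 28.0 percentage points.
Relative to the original 0.6%, that is 28.0 ÷ 0.6 ≈ 4666.7%.
So the profit margin rose by 4666.7%.

4666.7%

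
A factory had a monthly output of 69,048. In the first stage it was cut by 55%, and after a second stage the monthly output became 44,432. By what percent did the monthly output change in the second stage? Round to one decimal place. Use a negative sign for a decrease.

After the first stage: 69,048 × 0.45 = 31071.6.
Second-stage multiplier: 44,432 ÷ 31071.6 ≈ 1.42999.
That is a change of 43.0%.

43.0%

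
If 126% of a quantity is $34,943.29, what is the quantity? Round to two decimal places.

$34,943.29 ÷ 1.26 ≈ $27,732.77.

$27,732.77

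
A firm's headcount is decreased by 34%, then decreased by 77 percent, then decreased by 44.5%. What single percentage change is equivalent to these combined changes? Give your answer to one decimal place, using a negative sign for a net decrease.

The combined multiplier is 0.66 × 0.23 × 0.555 = 0.084249.
That corresponds to a decrease of 91.6%.

-91.6%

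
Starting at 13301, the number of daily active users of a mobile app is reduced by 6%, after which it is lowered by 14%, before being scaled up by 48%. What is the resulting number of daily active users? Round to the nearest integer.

Each change multiplies by a factor: 0.94 × 0.86 × 1.48 = 1.196432.
13301 × 1.196432 = 15913.742032 ≈ 15914.

15914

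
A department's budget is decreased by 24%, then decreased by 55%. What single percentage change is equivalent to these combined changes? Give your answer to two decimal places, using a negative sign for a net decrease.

A 24% decrease multiplies by 0.76.
Then a 55% decrease: 0.76 × 0.45 = 0.342.
Overall factor 0.342, i.e. -65.80%.

-65.80%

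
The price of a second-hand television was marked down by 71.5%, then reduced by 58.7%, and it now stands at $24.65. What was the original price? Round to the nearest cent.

The overall multiplier applied was 0.285 × 0.413 = 0.117705.
So the original price was $24.65 ÷ 0.117705 ≈ $209.42.

$209.42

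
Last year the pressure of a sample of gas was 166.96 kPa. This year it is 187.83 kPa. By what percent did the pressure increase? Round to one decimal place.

12.5%

Change: 187.83 − 166.96 = 20.87.
Relative to the original: 20.87 ÷ 166.96 = 12.5%.
So the pressure increased by 12.5%.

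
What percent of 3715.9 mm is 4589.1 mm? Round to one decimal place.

4589.1 mm ÷ 3715.9 mm ≈ 123.5%.

123.5%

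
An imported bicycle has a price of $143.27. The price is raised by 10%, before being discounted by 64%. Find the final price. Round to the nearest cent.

Each change multiplies by a factor: 1.1 × 0.36 = 0.396.
$143.27 × 0.396 = $56.73492 ≈ $56.73.

$56.73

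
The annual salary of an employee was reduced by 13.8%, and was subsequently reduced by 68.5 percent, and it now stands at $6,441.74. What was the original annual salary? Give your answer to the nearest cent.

$23,723.86

Undoing the 68.5% decrease: $6,441.74 ÷ 0.315 ≈ $20449.968254.
Undoing the 13.8% decrease: $20449.968254 ÷ 0.862 ≈ $23,723.86.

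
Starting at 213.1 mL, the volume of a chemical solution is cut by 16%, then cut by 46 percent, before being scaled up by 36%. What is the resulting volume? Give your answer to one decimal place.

131.5 mL

16% decrease: 213.1 × 0.84 = 179.004.
Apply the 46% decrease: 179.004 × 0.54 = 96.66216.
After the 36% increase: 96.66216 × 1.36 = 131.4605376 ≈ 131.5.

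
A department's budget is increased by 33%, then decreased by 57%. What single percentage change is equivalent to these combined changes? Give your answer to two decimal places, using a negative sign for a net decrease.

The combined multiplier is 1.33 × 0.43 = 0.5719.
That corresponds to a decrease of 42.81%.

-42.81%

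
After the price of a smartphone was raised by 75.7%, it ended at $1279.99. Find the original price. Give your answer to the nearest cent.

$728.51

The overall multiplier applied was 1.757.
So the original price was $1279.99 ÷ 1.757 ≈ $728.51.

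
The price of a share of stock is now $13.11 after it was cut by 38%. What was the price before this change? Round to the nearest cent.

$21.15

The overall multiplier applied was 0.62.
So the original price was $13.11 ÷ 0.62 ≈ $21.15.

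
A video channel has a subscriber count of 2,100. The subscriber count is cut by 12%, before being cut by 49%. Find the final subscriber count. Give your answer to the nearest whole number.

942

12% decrease: 2,100 × 0.88 = 1848.
49% decrease: 1848 × 0.51 = 942.48 ≈ 942.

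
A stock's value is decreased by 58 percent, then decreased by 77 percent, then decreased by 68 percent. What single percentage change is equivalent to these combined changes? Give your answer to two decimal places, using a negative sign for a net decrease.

-96.91%

The combined multiplier is 0.42 × 0.23 × 0.32 = 0.030912.
That corresponds to a decrease of 96.91%.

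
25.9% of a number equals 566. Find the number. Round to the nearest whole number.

2,185

566 ÷ 0.259 ≈ 2,185.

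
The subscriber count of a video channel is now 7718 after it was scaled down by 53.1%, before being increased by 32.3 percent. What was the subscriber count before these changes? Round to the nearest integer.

12439

Undoing the 32.3% increase: 7718 ÷ 1.323 ≈ 5833.711262.
Undoing the 53.1% decrease: 5833.711262 ÷ 0.469 ≈ 12439.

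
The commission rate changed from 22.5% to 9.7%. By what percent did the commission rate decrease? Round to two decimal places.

The change is 9.7 − 22.5 = -12.8 percentage points.
Relative to the original 22.5%, that is -12.8 ÷ 22.5 ≈ -56.89%.
So the commission rate fell by 56.89%.

56.89%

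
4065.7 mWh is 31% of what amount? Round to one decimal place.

13115.2 mWh

4065.7 mWh ÷ 0.31 ≈ 13115.2 mWh.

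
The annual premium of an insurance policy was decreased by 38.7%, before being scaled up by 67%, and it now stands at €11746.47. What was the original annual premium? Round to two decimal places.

€11474.41

Undoing the 67% increase: €11746.47 ÷ 1.67 ≈ €7033.814371.
Undoing the 38.7% decrease: €7033.814371 ÷ 0.613 ≈ €11474.41.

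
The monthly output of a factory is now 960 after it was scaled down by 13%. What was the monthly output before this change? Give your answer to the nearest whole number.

The overall multiplier applied was 0.87.
So the original monthly output was 960 ÷ 0.87 ≈ 1,103.

1,103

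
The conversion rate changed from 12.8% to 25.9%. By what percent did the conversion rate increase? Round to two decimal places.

102.34%

The change is 25.9 − 12.8 = 13.1 percentage points.
Relative to the original 12.8%, that is 13.1 ÷ 12.8 ≈ 102.34%.
So the conversion rate rose by 102.34%.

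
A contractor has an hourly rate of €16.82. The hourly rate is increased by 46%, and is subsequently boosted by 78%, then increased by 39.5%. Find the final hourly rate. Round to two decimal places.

€60.98

After the 46% increase: €16.82 × 1.46 = €24.5572.
78% increase: €24.5572 × 1.78 = €43.711816.
39.5% increase: €43.711816 × 1.395 = €60.97798332 ≈ €60.98.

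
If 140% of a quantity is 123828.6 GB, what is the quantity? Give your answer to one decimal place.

88449.0 GB

123828.6 GB ÷ 1.4 = 88449.0 GB.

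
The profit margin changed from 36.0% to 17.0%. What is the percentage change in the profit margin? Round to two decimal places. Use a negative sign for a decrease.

-52.78%

The change is 17.0 − 36.0 = -19.0 percentage points.
Relative to the original 36.0%, that is -19.0 ÷ 36.0 ≈ -52.78%.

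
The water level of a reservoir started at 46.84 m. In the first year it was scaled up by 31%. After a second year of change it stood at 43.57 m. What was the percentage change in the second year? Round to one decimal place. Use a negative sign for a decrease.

After the first year: 46.84 × 1.31 = 61.3604.
Second-year multiplier: 43.57 ÷ 61.3604 ≈ 0.71007.
That is a change of -29.0%.

-29.0%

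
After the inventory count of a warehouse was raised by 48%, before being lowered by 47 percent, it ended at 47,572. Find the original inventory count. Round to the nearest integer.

60,648

Undoing the 47% decrease: 47,572 ÷ 0.53 ≈ 89758.490566.
Undoing the 48% increase: 89758.490566 ÷ 1.48 ≈ 60,648.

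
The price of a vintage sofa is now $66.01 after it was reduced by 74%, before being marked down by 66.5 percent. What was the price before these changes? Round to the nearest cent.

$757.86

Undoing the 66.5% decrease: $66.01 ÷ 0.335 ≈ $197.044776.
Undoing the 74% decrease: $197.044776 ÷ 0.26 ≈ $757.86.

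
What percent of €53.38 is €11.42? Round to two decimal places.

€11.42 ÷ €53.38 ≈ 21.39%.

21.39%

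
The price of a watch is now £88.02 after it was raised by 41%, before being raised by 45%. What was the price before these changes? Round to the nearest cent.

£43.05

Undoing the 45% increase: £88.02 ÷ 1.45 ≈ £60.703448.
Undoing the 41% increase: £60.703448 ÷ 1.41 ≈ £43.05.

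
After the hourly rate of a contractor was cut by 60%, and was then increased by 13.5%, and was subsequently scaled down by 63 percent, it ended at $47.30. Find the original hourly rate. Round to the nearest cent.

Undoing the 63% decrease: $47.30 ÷ 0.37 ≈ $127.837838.
Undoing the 13.5% increase: $127.837838 ÷ 1.135 ≈ $112.632456.
Undoing the 60% decrease: $112.632456 ÷ 0.4 ≈ $281.58.

$281.58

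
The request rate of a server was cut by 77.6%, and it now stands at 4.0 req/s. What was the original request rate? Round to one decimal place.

17.9 req/s

The overall multiplier applied was 0.224.
So the original request rate was 4.0 ÷ 0.224 ≈ 17.9 req/s.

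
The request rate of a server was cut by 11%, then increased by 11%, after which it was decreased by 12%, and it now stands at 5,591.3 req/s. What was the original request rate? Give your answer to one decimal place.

Undoing the 12% decrease: 5,591.3 ÷ 0.88 = 6353.75.
Undoing the 11% increase: 6353.75 ÷ 1.11 ≈ 5724.099099.
Undoing the 11% decrease: 5724.099099 ÷ 0.89 ≈ 6,431.6 req/s.

6,431.6 req/s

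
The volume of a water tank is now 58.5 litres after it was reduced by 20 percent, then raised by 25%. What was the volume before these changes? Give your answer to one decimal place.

The overall multiplier applied was 0.8 × 1.25 = 1.
So the original volume was 58.5 ÷ 1 = 58.5 litres.

58.5 litres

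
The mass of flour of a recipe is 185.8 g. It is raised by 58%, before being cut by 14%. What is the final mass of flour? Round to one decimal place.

252.5 g

58% increase: 185.8 × 1.58 = 293.564.
After the 14% decrease: 293.564 × 0.86 = 252.46504 ≈ 252.5.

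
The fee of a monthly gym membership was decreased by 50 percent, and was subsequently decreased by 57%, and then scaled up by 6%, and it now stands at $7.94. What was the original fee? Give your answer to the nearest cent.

The overall multiplier applied was 0.5 × 0.43 × 1.06 = 0.2279.
So the original fee was $7.94 ÷ 0.2279 ≈ $34.84.

$34.84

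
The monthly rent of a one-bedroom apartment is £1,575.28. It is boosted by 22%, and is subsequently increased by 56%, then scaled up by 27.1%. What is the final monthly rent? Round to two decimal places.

Each change multiplies by a factor: 1.22 × 1.56 × 1.271 = 2.4189672.
£1,575.28 × 2.4189672 = £3810.550650816 ≈ £3,810.55.

£3,810.55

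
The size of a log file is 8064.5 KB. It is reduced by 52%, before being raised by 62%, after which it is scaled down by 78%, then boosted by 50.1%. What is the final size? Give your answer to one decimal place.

2070.8 KB

Each change multiplies by a factor: 0.48 × 1.62 × 0.22 × 1.501 = 0.256779072.
8064.5 × 0.256779072 = 2070.794826144 ≈ 2070.8.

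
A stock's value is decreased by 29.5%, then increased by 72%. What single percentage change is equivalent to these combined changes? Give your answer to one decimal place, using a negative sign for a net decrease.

21.3%

The combined multiplier is 0.705 × 1.72 = 1.2126.
That corresponds to an increase of 21.3%.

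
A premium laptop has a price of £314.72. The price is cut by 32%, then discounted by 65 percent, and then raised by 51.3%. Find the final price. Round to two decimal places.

£113.33

Apply the 32% decrease: £314.72 × 0.68 = £214.0096.
65% decrease: £214.0096 × 0.35 = £74.90336.
51.3% increase: £74.90336 × 1.513 = £113.32878368 ≈ £113.33.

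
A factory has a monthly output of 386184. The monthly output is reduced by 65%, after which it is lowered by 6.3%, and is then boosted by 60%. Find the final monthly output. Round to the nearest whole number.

202638

After the 65% decrease: 386184 × 0.35 = 135164.4.
6.3% decrease: 135164.4 × 0.937 = 126649.0428.
After the 60% increase: 126649.0428 × 1.6 = 202638.46848 ≈ 202638.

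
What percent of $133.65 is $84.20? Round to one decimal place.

$84.20 ÷ $133.65 ≈ 63.0%.

63.0%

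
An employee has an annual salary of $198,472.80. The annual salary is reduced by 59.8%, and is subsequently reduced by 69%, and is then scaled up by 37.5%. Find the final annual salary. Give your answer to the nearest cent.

$34,008.81

59.8% decrease: $198,472.80 × 0.402 = $79786.0656.
69% decrease: $79786.0656 × 0.31 = $24733.680336.
After the 37.5% increase: $24733.680336 × 1.375 = $34008.810462 ≈ $34,008.81.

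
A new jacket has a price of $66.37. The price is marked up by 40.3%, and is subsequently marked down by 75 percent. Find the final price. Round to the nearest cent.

40.3% increase: $66.37 × 1.403 = $93.11711.
75% decrease: $93.11711 × 0.25 = $23.2792775 ≈ $23.28.

$23.28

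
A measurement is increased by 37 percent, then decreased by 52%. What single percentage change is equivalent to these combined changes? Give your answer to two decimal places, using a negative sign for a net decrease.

The combined multiplier is 1.37 × 0.48 = 0.6576.
That corresponds to a decrease of 34.24%.

-34.24%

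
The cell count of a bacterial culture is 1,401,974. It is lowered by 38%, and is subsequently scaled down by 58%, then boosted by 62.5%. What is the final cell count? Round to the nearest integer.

593,245

Each change multiplies by a factor: 0.62 × 0.42 × 1.625 = 0.42315.
1,401,974 × 0.42315 = 593245.2981 ≈ 593,245.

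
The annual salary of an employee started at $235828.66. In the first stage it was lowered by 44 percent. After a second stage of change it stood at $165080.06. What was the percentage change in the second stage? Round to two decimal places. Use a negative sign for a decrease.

25.00%

After the first stage: $235828.66 × 0.56 = $132064.0496.
Second-stage multiplier: $165080.06 ÷ $132064.0496 ≈ 1.25.
That is a change of 25.00%.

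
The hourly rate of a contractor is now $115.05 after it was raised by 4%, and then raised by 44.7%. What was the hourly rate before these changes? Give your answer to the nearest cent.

The overall multiplier applied was 1.04 × 1.447 = 1.50488.
So the original hourly rate was $115.05 ÷ 1.50488 ≈ $76.45.

$76.45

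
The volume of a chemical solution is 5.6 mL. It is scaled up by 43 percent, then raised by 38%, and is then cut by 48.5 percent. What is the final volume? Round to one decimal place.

5.7 mL

43% increase: 5.6 × 1.43 = 8.008.
After the 38% increase: 8.008 × 1.38 = 11.05104.
Apply the 48.5% decrease: 11.05104 × 0.515 = 5.6912856 ≈ 5.7.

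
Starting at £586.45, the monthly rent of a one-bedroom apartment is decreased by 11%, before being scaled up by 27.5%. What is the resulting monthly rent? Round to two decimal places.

Each change multiplies by a factor: 0.89 × 1.275 = 1.13475.
£586.45 × 1.13475 = £665.4741375 ≈ £665.47.

£665.47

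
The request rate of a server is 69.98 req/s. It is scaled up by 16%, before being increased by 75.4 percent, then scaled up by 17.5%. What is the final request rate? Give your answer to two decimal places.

After the 16% increase: 69.98 × 1.16 = 81.1768.
Apply the 75.4% increase: 81.1768 × 1.754 = 142.3841072.
After the 17.5% increase: 142.3841072 × 1.175 = 167.30132596 ≈ 167.30.

167.30 req/s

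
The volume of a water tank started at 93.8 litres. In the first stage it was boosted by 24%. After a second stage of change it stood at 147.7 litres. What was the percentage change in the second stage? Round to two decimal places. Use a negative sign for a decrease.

After the first stage: 93.8 × 1.24 = 116.312.
Second-stage multiplier: 147.7 ÷ 116.312 ≈ 1.26986.
That is a change of 26.99%.

26.99%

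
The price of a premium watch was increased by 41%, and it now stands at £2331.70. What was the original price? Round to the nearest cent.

The overall multiplier applied was 1.41.
So the original price was £2331.70 ÷ 1.41 ≈ £1653.69.

£1653.69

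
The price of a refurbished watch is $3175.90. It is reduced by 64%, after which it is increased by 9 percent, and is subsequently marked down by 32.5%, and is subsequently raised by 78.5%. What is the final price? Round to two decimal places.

64% decrease: $3175.90 × 0.36 = $1143.324.
After the 9% increase: $1143.324 × 1.09 = $1246.22316.
After the 32.5% decrease: $1246.22316 × 0.675 = $841.200633.
78.5% increase: $841.200633 × 1.785 = $1501.543129905 ≈ $1501.54.

$1501.54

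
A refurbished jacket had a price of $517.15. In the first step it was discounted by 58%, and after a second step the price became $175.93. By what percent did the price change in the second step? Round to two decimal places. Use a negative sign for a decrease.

-19.00%

After the first step: $517.15 × 0.42 = $217.203.
Second-step multiplier: $175.93 ÷ $217.203 ≈ 0.80998.
That is a change of -19.00%.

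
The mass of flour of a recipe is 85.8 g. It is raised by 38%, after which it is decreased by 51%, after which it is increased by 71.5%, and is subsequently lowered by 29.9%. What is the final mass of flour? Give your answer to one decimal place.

69.8 g

38% increase: 85.8 × 1.38 = 118.404.
After the 51% decrease: 118.404 × 0.49 = 58.01796.
71.5% increase: 58.01796 × 1.715 = 99.5008014.
29.9% decrease: 99.5008014 × 0.701 = 69.7500617814 ≈ 69.8.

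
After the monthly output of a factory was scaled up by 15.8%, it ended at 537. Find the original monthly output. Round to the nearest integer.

The overall multiplier applied was 1.158.
So the original monthly output was 537 ÷ 1.158 ≈ 464.

464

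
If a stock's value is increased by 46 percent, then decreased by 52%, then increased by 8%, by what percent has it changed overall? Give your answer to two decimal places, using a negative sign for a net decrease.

-24.31%

A 46% increase multiplies by 1.46.
Then a 52% decrease: 1.46 × 0.48 = 0.7008.
Then an 8% increase: 0.7008 × 1.08 = 0.756864.
Overall factor 0.756864, i.e. -24.31%.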